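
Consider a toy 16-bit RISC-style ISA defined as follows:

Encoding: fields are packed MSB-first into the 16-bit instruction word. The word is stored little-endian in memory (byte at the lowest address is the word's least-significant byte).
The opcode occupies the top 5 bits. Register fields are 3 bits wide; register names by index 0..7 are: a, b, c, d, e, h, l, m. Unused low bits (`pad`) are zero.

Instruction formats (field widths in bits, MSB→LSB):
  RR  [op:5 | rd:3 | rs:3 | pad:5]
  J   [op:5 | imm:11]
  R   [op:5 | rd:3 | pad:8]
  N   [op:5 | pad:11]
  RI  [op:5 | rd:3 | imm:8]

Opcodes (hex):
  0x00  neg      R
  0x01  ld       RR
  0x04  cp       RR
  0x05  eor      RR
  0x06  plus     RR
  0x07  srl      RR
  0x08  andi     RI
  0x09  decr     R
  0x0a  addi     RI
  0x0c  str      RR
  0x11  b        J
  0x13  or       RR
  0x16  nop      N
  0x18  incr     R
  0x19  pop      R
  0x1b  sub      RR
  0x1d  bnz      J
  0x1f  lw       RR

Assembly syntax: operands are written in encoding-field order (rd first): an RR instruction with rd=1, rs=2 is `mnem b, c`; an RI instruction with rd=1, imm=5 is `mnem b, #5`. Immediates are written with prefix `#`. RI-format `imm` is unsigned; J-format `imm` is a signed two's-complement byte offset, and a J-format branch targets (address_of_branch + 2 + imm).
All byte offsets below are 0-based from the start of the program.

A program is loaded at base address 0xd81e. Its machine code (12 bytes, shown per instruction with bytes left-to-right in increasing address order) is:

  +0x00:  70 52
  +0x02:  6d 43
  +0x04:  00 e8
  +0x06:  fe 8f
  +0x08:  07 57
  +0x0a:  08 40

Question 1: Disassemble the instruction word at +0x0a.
+0x0a: 08 40 ⇒ word 0x4008 (little)
  op=0x4008>>11=0x8 ⇒ andi (RI)
  [10:8] rd=0 = a
  [7:0] imm=8 = #8

andi a, #8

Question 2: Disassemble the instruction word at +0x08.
addi m, #7

@+08  little-endian(07 57) = 0x5707
  top 5b → 0xa → addi [RI]
  [10:8] rd=7 = m
  [7:0] imm=7 = #7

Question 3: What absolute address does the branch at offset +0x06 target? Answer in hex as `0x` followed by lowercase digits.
@+06  little-endian(fe 8f) = 0x8ffe
  top 5b → 0x11 → b [J]
  imm: (w>>0)&0x7ff=0x7fe (s11→-2) → #-2
  target = base 0xd81e + off 0x06 + 2 + imm -2 = 0xd824

0xd824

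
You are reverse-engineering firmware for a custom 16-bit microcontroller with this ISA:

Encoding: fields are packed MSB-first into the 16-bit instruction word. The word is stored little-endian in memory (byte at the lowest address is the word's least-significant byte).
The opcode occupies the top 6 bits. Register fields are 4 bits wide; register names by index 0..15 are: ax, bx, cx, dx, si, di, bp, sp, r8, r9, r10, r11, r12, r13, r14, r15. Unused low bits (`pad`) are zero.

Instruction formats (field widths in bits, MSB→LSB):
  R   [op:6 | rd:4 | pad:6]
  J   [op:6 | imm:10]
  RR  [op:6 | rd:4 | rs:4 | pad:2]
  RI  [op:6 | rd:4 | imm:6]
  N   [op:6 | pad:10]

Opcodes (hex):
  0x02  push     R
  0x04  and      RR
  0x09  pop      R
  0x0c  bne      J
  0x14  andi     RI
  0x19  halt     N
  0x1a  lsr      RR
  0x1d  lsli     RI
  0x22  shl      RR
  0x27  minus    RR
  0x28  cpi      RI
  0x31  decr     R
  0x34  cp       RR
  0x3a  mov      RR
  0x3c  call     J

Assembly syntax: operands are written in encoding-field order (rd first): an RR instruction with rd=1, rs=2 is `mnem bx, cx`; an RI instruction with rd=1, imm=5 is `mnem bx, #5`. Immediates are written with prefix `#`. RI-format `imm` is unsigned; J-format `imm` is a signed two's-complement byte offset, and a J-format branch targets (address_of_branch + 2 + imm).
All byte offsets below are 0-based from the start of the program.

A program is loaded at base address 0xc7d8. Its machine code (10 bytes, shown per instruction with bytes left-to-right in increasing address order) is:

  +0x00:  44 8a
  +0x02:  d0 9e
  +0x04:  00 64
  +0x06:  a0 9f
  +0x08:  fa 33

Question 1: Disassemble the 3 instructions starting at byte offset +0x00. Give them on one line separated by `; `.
shl r9, bx; minus r11, si; halt

+0x00: 44 8a ⇒ word 0x8a44 (little)
  op=0x8a44>>10=0x22 ⇒ shl (RR)
  [9:6] rd=9 = r9
  [5:2] rs=1 = bx
+0x02: d0 9e ⇒ word 0x9ed0 (little)
  op=0x9ed0>>10=0x27 ⇒ minus (RR)
  [9:6] rd=11 = r11
  [5:2] rs=4 = si
+0x04: 00 64 ⇒ word 0x6400 (little)
  op=0x6400>>10=0x19 ⇒ halt (N)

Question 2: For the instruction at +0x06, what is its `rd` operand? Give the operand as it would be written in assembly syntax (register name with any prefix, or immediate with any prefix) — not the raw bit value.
@+06  little-endian(a0 9f) = 0x9fa0
  top 6b → 0x27 → minus [RR]
  rd: (w>>6)&0xf=0xe → r14
  rs: (w>>2)&0xf=0x8 → r8

r14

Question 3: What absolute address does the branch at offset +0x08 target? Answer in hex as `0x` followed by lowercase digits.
0xc7dc

[08] fa 33 → 0x33fa
  op=0x33fa>>10=0xc ⇒ bne (J)
  imm@[9:0]=0x3fa (s10→-6) ⇒ #-6
  target = base 0xc7d8 + off 0x08 + 2 + imm -6 = 0xc7dc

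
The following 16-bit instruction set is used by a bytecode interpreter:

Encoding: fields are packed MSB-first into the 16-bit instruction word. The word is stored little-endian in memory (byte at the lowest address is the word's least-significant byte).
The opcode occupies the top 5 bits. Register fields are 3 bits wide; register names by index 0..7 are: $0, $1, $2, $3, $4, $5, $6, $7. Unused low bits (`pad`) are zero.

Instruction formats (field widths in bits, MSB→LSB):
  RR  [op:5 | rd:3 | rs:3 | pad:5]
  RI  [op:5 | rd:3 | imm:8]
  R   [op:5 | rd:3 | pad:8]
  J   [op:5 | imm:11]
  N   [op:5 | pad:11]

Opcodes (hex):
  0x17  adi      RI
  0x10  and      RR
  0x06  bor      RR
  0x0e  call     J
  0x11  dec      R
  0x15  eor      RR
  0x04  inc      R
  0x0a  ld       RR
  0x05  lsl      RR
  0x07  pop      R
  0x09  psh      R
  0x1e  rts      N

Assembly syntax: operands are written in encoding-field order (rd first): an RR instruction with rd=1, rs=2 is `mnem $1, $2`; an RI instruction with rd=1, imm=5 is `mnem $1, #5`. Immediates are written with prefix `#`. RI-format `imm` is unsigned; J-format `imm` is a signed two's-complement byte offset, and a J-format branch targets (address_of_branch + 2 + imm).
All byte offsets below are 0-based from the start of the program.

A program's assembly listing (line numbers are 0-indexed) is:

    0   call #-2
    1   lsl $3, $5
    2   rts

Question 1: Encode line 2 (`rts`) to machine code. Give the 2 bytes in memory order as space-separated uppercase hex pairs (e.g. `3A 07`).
00 F0

line 2 (rts): pack op=0x1e:5|pad=0:11 = 0xf000; little→ 00 f0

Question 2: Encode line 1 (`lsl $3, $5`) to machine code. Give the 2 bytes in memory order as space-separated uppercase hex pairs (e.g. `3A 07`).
A0 2B

L1: lsl op=0x5:5|rd=3:3|rs=5:3|pad=0:5 ⇒ 0x2ba0 ⇒ little a0 2b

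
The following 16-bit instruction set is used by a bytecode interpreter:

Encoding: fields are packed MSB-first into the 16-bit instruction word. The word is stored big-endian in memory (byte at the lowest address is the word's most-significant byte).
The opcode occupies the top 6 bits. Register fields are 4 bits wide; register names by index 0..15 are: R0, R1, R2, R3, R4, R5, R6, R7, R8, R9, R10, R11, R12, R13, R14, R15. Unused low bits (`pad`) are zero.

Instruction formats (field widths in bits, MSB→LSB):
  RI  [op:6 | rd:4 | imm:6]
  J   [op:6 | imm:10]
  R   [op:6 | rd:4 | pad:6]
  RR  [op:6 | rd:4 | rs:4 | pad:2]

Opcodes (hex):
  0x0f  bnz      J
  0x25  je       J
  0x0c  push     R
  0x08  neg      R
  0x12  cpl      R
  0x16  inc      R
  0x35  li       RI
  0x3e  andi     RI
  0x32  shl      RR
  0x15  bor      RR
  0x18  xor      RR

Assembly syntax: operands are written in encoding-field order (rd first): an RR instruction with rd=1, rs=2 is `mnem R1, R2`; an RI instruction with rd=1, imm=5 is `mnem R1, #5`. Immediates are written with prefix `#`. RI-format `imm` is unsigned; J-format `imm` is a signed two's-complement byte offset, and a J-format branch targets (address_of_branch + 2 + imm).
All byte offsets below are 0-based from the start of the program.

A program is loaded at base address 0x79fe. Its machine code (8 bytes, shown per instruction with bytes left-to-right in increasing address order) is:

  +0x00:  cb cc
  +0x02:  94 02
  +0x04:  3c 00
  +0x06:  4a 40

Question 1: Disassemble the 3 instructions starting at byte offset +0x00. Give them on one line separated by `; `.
off 0x00: read cb cc as big → 0xcbcc
  opcode bits[15:10]=0x32: shl/RR
  [9:6] rd=15 = R15
  [5:2] rs=3 = R3
off 0x02: read 94 02 as big → 0x9402
  opcode bits[15:10]=0x25: je/J
  [9:0] imm=2 = #2
off 0x04: read 3c 00 as big → 0x3c00
  opcode bits[15:10]=0xf: bnz/J
  [9:0] imm=0 = #0

shl R15, R3; je #2; bnz #0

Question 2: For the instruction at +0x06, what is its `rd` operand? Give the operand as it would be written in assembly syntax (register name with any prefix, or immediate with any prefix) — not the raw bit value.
+0x06: 4a 40 ⇒ word 0x4a40 (big)
  top 6b → 0x12 → cpl [R]
  [9:6] rd=9 = R9

R9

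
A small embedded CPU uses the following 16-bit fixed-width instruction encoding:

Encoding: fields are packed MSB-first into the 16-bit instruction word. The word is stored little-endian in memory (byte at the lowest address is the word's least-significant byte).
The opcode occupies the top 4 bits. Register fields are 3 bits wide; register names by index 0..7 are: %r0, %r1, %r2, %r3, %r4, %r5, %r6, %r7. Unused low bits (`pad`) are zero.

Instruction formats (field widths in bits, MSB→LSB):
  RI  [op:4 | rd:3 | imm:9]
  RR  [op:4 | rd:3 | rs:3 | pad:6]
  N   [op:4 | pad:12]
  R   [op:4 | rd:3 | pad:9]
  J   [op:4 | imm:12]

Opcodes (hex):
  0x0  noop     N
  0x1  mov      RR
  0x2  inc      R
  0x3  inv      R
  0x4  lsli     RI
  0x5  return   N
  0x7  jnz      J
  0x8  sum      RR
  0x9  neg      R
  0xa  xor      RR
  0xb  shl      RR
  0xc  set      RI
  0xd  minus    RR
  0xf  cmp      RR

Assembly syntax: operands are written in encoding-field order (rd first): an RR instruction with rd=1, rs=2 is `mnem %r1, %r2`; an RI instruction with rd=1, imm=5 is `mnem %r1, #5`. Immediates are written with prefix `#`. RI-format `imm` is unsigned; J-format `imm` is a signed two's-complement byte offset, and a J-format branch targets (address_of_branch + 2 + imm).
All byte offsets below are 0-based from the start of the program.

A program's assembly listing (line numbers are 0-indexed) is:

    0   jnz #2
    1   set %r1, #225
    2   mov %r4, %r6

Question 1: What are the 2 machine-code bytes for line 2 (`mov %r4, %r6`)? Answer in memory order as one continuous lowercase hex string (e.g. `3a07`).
2. mov fields op=0x1:4|rd=4:3|rs=6:3|pad=0:6 → word 1980h → 80 19

8019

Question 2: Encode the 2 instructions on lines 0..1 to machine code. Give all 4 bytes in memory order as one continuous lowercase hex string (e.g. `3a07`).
0270e1c2

0. jnz fields op=0x7:4|imm=2:12 → word 7002h → 02 70
1. set fields op=0xc:4|rd=1:3|imm=225:9 → word c2e1h → e1 c2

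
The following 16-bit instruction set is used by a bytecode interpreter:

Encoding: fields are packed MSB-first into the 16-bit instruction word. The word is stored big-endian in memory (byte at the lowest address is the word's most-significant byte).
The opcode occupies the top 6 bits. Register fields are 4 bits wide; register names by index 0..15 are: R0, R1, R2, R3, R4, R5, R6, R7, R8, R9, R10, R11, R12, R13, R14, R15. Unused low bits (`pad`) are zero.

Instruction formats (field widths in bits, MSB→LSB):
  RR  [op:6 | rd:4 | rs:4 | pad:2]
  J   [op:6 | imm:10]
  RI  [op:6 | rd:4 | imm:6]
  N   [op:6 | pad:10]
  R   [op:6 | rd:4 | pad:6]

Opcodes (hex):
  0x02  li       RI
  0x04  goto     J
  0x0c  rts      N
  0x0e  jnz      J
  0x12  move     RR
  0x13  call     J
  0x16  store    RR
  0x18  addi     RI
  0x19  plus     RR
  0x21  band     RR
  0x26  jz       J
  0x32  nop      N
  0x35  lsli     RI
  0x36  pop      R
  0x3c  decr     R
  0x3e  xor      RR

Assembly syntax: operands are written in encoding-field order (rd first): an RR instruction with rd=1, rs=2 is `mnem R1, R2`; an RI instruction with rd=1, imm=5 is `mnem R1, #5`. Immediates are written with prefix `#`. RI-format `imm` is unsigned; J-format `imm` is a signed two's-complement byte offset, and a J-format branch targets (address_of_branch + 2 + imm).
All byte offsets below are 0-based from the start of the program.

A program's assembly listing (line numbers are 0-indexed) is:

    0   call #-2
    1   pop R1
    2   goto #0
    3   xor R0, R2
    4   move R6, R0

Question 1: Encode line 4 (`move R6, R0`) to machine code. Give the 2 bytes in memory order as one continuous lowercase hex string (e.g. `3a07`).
4980

L4: move op=0x12:6|rd=6:4|rs=0:4|pad=0:2 ⇒ 0x4980 ⇒ big 49 80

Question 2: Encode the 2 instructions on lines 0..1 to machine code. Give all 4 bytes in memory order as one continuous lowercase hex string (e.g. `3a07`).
0. call fields op=0x13:6|imm=-2:10 → word 4ffeh → 4f fe
1. pop fields op=0x36:6|rd=1:4|pad=0:6 → word d840h → d8 40

4ffed840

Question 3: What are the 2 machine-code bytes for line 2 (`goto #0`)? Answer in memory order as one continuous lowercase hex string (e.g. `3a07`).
1000

L2: goto op=0x4:6|imm=0:10 ⇒ 0x1000 ⇒ big 10 00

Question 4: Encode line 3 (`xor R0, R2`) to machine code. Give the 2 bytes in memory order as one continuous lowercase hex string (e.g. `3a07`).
f808

3. xor fields op=0x3e:6|rd=0:4|rs=2:4|pad=0:2 → word f808h → f8 08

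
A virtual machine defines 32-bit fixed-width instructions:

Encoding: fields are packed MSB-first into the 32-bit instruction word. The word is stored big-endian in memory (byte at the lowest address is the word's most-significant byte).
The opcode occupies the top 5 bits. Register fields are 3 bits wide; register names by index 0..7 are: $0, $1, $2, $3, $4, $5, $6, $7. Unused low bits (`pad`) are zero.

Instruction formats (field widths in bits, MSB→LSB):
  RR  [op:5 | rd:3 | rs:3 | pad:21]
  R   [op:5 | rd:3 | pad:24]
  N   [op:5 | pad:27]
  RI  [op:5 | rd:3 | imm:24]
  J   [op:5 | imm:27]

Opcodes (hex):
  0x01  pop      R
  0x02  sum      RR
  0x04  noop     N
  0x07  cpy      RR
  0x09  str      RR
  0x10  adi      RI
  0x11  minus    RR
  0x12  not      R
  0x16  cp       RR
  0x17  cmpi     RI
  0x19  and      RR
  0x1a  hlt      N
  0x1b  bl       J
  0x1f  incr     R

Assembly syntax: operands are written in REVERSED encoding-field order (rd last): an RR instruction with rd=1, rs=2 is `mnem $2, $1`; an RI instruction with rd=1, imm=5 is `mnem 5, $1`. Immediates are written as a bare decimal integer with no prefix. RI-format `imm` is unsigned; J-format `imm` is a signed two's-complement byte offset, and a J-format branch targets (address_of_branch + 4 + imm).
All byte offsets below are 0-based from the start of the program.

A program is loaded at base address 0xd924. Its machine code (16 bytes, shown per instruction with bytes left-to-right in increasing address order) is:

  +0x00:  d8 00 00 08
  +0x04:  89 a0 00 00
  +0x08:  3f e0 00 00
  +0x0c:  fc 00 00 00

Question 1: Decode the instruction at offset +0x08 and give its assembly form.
[08] 3f e0 00 00 → 0x3fe00000
  top 5b → 0x7 → cpy [RR]
  rd: (w>>24)&0x7=0x7 → $7
  rs: (w>>21)&0x7=0x7 → $7

cpy $7, $7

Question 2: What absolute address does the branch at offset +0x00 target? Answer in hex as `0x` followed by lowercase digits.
off 0x00: read d8 00 00 08 as big → 0xd8000008
  op=0xd8000008>>27=0x1b ⇒ bl (J)
  [26:0] imm=8 = 8
  target = base 0xd924 + off 0x00 + 4 + imm 8 = 0xd930

0xd930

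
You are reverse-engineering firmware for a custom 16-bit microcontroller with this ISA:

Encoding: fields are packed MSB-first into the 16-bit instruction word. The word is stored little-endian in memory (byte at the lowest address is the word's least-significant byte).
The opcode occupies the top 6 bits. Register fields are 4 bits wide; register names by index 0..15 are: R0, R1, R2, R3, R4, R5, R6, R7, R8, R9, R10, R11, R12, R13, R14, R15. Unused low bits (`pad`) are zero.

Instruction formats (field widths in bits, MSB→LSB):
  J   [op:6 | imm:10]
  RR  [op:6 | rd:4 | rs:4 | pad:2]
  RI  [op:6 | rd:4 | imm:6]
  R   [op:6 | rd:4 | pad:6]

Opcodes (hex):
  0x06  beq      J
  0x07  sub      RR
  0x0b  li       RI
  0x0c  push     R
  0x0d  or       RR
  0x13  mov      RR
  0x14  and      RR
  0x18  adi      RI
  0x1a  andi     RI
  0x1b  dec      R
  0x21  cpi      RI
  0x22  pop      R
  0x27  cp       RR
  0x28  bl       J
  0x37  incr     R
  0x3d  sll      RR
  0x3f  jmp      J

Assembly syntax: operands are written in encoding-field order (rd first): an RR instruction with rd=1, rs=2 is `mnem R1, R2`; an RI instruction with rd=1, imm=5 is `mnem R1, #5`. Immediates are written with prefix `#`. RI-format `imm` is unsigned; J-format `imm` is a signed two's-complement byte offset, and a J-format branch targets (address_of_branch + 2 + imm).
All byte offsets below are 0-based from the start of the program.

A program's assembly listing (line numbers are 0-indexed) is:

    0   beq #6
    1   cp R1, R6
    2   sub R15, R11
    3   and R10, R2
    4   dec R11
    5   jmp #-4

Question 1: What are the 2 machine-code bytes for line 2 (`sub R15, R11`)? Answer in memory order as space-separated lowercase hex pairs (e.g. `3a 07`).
ec 1f

L2: sub op=0x7:6|rd=15:4|rs=11:4|pad=0:2 ⇒ 0x1fec ⇒ little ec 1f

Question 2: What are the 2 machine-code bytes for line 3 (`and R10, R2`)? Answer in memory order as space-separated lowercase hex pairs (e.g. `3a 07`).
line 3 (and): pack op=0x14:6|rd=10:4|rs=2:4|pad=0:2 = 0x5288; little→ 88 52

88 52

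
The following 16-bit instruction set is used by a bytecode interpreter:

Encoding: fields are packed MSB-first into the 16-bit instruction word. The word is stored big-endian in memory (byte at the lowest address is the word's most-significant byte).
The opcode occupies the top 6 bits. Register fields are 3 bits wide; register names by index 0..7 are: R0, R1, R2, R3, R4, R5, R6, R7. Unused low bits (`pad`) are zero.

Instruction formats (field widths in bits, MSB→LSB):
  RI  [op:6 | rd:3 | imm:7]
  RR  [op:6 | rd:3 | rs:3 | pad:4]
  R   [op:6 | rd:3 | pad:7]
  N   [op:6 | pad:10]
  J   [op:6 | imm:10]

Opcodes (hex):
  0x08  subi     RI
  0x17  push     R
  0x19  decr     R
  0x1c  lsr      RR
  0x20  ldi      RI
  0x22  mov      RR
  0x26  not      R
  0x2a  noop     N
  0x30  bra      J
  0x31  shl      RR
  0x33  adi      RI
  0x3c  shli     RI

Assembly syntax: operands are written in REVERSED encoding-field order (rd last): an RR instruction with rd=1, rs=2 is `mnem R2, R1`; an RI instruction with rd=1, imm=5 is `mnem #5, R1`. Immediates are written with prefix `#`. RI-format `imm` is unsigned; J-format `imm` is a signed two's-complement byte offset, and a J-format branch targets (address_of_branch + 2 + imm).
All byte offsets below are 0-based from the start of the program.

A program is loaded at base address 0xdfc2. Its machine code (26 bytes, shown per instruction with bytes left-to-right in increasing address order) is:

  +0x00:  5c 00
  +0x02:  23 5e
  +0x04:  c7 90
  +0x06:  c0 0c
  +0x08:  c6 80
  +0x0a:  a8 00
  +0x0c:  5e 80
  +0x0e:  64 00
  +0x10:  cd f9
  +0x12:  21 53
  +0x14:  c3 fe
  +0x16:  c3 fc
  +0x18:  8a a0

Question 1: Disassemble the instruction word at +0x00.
push R0

@+00  big-endian(5c 00) = 0x5c00
  opcode bits[15:10]=0x17: push/R
  [9:7] rd=0 = R0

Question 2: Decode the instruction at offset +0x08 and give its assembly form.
shl R0, R5

off 0x08: read c6 80 as big → 0xc680
  op=0xc680>>10=0x31 ⇒ shl (RR)
  [9:7] rd=5 = R5
  [6:4] rs=0 = R0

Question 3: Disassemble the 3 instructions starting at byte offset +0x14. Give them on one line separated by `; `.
+0x14: c3 fe ⇒ word 0xc3fe (big)
  opcode bits[15:10]=0x30: bra/J
  [9:0] imm=1022 (s10→-2) = #-2
+0x16: c3 fc ⇒ word 0xc3fc (big)
  opcode bits[15:10]=0x30: bra/J
  [9:0] imm=1020 (s10→-4) = #-4
+0x18: 8a a0 ⇒ word 0x8aa0 (big)
  opcode bits[15:10]=0x22: mov/RR
  [9:7] rd=5 = R5
  [6:4] rs=2 = R2

bra #-2; bra #-4; mov R2, R5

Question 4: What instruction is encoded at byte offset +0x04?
@+04  big-endian(c7 90) = 0xc790
  op=0xc790>>10=0x31 ⇒ shl (RR)
  rd@[9:7]=0x7 ⇒ R7
  rs@[6:4]=0x1 ⇒ R1

shl R1, R7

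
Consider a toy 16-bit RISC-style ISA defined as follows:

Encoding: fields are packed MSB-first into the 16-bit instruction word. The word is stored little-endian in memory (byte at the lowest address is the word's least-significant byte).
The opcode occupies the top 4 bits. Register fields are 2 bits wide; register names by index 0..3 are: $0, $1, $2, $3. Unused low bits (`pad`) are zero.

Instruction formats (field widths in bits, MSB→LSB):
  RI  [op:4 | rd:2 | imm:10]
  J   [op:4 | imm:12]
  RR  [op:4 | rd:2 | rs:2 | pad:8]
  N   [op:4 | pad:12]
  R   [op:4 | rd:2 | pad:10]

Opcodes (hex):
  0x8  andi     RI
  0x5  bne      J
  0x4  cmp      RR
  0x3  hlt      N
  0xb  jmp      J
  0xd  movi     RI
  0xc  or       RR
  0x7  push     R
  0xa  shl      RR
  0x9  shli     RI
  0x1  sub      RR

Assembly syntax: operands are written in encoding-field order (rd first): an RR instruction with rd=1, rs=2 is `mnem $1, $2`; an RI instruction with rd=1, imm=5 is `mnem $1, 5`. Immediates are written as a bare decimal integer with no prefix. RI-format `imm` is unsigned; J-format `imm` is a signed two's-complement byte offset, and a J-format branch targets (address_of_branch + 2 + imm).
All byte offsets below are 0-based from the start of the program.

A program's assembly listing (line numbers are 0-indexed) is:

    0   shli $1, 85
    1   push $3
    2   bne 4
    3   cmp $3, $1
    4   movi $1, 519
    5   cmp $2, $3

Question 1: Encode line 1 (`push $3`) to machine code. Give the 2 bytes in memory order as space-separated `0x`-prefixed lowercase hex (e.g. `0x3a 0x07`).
L1: push op=0x7:4|rd=3:2|pad=0:10 ⇒ 0x7c00 ⇒ little 00 7c

0x00 0x7c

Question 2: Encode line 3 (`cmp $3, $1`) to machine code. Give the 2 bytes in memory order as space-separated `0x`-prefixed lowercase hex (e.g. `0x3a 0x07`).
0x00 0x4d

3. cmp fields op=0x4:4|rd=3:2|rs=1:2|pad=0:8 → word 4d00h → 00 4d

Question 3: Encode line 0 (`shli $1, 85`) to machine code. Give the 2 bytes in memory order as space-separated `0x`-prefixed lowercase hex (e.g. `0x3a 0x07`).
0x55 0x94

line 0 (shli): pack op=0x9:4|rd=1:2|imm=85:10 = 0x9455; little→ 55 94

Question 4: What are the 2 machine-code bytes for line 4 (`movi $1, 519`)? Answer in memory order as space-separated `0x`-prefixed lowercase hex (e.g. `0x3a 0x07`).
0x07 0xd6

L4: movi op=0xd:4|rd=1:2|imm=519:10 ⇒ 0xd607 ⇒ little 07 d6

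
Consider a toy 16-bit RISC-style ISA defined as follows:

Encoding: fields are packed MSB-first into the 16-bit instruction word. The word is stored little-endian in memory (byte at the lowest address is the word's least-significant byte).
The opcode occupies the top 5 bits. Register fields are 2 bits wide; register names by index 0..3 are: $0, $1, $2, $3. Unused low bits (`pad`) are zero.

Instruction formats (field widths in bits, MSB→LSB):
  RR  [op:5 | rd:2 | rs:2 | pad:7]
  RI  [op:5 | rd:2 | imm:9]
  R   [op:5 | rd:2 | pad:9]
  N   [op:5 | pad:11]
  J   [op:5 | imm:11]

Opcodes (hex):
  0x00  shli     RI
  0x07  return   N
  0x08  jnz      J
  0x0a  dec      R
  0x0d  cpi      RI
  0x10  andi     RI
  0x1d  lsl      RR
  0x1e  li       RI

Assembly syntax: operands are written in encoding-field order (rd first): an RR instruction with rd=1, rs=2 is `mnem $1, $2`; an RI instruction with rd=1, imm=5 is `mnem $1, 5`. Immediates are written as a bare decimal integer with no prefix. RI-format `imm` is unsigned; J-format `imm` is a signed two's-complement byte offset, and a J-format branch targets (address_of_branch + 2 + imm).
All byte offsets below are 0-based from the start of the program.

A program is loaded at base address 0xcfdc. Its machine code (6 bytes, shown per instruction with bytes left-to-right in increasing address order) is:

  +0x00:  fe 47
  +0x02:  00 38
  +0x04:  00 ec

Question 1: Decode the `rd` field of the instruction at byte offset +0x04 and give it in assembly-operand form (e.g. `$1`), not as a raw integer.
$2

+0x04: 00 ec ⇒ word 0xec00 (little)
  top 5b → 0x1d → lsl [RR]
  rd@[10:9]=0x2 ⇒ $2
  rs@[8:7]=0x0 ⇒ $0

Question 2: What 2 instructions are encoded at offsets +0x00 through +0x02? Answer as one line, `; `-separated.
jnz -2; return

[00] fe 47 → 0x47fe
  top 5b → 0x8 → jnz [J]
  imm: (w>>0)&0x7ff=0x7fe (s11→-2) → -2
[02] 00 38 → 0x3800
  top 5b → 0x7 → return [N]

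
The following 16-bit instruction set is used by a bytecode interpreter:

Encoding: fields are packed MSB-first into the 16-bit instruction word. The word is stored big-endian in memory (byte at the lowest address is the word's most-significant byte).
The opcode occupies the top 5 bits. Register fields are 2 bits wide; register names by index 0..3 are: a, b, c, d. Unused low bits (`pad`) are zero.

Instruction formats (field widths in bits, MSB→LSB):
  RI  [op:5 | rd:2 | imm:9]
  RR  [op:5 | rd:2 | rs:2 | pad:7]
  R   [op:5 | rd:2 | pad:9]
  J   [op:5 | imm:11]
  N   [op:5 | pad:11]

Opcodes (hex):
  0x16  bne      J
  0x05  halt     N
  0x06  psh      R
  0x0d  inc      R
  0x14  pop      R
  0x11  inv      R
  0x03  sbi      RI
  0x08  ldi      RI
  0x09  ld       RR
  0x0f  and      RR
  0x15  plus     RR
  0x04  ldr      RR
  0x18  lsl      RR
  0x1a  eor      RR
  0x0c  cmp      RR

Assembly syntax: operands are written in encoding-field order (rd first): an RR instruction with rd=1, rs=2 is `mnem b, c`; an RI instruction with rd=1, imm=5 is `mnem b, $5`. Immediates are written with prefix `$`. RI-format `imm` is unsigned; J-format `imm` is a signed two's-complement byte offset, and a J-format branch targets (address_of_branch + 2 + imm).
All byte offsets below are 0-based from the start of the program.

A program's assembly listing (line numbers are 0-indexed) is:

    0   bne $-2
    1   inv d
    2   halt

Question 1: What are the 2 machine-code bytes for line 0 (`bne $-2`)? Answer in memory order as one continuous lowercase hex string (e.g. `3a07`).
0. bne fields op=0x16:5|imm=-2:11 → word b7feh → b7 fe

b7fe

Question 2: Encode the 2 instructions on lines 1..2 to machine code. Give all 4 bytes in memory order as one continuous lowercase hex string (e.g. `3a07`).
8e002800

line 1 (inv): pack op=0x11:5|rd=3:2|pad=0:9 = 0x8e00; big→ 8e 00
line 2 (halt): pack op=0x5:5|pad=0:11 = 0x2800; big→ 28 00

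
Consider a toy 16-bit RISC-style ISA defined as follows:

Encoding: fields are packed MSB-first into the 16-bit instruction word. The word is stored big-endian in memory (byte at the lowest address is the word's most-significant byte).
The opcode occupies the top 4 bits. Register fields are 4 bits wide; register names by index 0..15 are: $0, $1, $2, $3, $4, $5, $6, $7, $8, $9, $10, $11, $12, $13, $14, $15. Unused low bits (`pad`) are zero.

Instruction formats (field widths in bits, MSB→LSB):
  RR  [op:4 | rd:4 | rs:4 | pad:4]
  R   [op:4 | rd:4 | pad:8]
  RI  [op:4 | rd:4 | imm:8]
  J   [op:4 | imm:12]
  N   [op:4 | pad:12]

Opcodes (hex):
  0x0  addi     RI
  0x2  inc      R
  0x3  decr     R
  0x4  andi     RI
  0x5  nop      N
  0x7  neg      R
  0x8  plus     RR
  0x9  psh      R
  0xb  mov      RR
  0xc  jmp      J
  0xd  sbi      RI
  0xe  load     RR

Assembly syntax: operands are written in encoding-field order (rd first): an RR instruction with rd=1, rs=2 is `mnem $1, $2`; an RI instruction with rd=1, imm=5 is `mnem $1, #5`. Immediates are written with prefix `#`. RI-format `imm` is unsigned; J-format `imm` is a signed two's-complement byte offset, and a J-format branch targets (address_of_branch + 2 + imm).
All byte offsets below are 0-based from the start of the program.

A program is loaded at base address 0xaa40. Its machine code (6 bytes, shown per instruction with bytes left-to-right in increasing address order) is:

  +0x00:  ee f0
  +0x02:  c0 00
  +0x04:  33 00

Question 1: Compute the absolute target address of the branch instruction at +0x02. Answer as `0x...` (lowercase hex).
[02] c0 00 → 0xc000
  op=0xc000>>12=0xc ⇒ jmp (J)
  imm: (w>>0)&0xfff=0x0 → #0
  target = base 0xaa40 + off 0x02 + 2 + imm 0 = 0xaa44

0xaa44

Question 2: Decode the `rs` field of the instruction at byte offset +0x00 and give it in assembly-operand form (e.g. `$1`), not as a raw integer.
$15

+0x00: ee f0 ⇒ word 0xeef0 (big)
  top 4b → 0xe → load [RR]
  [11:8] rd=14 = $14
  [7:4] rs=15 = $15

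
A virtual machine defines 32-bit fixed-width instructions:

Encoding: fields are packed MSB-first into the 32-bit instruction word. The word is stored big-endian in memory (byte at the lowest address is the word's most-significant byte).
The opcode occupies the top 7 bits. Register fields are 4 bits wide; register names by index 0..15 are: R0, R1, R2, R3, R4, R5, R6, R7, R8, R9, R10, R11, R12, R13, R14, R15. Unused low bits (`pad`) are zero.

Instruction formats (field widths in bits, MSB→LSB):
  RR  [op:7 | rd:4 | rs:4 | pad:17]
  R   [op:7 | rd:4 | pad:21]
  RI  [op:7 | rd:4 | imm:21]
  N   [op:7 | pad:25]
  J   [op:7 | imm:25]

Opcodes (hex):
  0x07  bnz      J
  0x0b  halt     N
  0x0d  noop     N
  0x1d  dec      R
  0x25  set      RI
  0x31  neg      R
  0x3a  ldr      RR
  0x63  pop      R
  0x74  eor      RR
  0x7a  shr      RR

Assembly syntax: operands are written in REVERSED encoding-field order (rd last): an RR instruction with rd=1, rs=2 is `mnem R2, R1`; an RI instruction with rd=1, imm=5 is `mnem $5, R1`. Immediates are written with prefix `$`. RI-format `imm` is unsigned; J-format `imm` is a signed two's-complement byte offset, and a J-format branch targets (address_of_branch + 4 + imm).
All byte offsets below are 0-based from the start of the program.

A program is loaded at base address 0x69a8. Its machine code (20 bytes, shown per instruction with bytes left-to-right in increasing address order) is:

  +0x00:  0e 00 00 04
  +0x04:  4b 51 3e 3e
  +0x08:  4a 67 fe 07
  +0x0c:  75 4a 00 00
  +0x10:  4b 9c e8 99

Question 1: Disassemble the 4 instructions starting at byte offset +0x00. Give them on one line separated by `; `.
bnz $4; set $1130046, R10; set $523783, R3; ldr R5, R10

@+00  big-endian(0e 00 00 04) = 0x0e000004
  top 7b → 0x7 → bnz [J]
  imm: (w>>0)&0x1ffffff=0x4 → $4
@+04  big-endian(4b 51 3e 3e) = 0x4b513e3e
  top 7b → 0x25 → set [RI]
  rd: (w>>21)&0xf=0xa → R10
  imm: (w>>0)&0x1fffff=0x113e3e → $1130046
@+08  big-endian(4a 67 fe 07) = 0x4a67fe07
  top 7b → 0x25 → set [RI]
  rd: (w>>21)&0xf=0x3 → R3
  imm: (w>>0)&0x1fffff=0x7fe07 → $523783
@+0c  big-endian(75 4a 00 00) = 0x754a0000
  top 7b → 0x3a → ldr [RR]
  rd: (w>>21)&0xf=0xa → R10
  rs: (w>>17)&0xf=0x5 → R5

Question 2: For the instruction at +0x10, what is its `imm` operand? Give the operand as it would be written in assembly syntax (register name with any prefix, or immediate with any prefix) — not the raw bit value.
off 0x10: read 4b 9c e8 99 as big → 0x4b9ce899
  opcode bits[31:25]=0x25: set/RI
  rd: (w>>21)&0xf=0xc → R12
  imm: (w>>0)&0x1fffff=0x1ce899 → $1894553

$1894553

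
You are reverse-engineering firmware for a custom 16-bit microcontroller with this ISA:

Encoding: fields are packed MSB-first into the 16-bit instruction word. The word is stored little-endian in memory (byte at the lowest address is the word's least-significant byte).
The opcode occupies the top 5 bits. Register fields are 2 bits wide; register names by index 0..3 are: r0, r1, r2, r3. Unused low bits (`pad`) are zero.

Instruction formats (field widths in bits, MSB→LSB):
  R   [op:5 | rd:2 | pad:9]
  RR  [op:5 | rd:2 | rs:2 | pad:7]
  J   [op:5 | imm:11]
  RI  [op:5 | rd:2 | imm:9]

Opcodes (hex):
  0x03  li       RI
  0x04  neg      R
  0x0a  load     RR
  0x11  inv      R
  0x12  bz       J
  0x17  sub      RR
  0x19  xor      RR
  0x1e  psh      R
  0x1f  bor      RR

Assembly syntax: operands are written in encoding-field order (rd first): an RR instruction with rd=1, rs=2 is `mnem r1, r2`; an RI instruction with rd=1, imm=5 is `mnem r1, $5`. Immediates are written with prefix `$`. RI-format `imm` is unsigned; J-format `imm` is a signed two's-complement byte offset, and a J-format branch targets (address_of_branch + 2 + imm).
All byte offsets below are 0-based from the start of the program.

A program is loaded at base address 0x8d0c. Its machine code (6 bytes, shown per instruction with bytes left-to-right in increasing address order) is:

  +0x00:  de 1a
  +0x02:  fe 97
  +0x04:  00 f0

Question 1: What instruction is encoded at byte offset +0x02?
[02] fe 97 → 0x97fe
  opcode bits[15:11]=0x12: bz/J
  imm: (w>>0)&0x7ff=0x7fe (s11→-2) → $-2

bz $-2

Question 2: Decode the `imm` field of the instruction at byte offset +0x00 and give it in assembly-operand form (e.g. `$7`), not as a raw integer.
[00] de 1a → 0x1ade
  top 5b → 0x3 → li [RI]
  rd: (w>>9)&0x3=0x1 → r1
  imm: (w>>0)&0x1ff=0xde → $222

$222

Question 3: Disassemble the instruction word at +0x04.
psh r0

@+04  little-endian(00 f0) = 0xf000
  top 5b → 0x1e → psh [R]
  rd: (w>>9)&0x3=0x0 → r0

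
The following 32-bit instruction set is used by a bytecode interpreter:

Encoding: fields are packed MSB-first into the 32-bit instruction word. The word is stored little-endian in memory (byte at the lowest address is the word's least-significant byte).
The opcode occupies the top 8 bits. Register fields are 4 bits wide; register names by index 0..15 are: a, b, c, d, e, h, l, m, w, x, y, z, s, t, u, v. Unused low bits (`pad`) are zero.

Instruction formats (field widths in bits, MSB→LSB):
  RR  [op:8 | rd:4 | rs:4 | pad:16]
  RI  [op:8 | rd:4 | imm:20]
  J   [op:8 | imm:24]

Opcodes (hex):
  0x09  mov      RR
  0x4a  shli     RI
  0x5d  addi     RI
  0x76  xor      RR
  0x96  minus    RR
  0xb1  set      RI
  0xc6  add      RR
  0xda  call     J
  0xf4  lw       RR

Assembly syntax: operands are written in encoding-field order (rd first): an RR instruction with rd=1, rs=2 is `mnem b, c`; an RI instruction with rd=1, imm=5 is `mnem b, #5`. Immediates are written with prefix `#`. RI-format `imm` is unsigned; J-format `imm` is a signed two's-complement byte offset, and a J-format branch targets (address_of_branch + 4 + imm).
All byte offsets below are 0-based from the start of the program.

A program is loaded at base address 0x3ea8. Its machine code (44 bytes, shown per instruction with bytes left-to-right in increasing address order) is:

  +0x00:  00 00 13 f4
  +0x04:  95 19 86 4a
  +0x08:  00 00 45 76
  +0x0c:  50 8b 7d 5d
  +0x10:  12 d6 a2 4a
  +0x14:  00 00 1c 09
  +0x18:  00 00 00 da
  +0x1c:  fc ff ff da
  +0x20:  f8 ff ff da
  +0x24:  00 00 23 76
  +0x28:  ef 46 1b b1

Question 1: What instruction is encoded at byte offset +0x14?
mov b, s

@+14  little-endian(00 00 1c 09) = 0x091c0000
  top 8b → 0x9 → mov [RR]
  rd@[23:20]=0x1 ⇒ b
  rs@[19:16]=0xc ⇒ s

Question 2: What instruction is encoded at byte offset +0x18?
+0x18: 00 00 00 da ⇒ word 0xda000000 (little)
  opcode bits[31:24]=0xda: call/J
  [23:0] imm=0 = #0

call #0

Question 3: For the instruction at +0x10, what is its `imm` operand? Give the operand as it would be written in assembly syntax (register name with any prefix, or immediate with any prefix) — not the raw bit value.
#185874

+0x10: 12 d6 a2 4a ⇒ word 0x4aa2d612 (little)
  op=0x4aa2d612>>24=0x4a ⇒ shli (RI)
  [23:20] rd=10 = y
  [19:0] imm=185874 = #185874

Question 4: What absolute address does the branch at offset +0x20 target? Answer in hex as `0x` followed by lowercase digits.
0x3ec4

[20] f8 ff ff da → 0xdafffff8
  opcode bits[31:24]=0xda: call/J
  imm@[23:0]=0xfffff8 (s24→-8) ⇒ #-8
  target = base 0x3ea8 + off 0x20 + 4 + imm -8 = 0x3ec4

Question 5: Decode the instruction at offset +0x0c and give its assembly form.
[0c] 50 8b 7d 5d → 0x5d7d8b50
  top 8b → 0x5d → addi [RI]
  rd: (w>>20)&0xf=0x7 → m
  imm: (w>>0)&0xfffff=0xd8b50 → #887632

addi m, #887632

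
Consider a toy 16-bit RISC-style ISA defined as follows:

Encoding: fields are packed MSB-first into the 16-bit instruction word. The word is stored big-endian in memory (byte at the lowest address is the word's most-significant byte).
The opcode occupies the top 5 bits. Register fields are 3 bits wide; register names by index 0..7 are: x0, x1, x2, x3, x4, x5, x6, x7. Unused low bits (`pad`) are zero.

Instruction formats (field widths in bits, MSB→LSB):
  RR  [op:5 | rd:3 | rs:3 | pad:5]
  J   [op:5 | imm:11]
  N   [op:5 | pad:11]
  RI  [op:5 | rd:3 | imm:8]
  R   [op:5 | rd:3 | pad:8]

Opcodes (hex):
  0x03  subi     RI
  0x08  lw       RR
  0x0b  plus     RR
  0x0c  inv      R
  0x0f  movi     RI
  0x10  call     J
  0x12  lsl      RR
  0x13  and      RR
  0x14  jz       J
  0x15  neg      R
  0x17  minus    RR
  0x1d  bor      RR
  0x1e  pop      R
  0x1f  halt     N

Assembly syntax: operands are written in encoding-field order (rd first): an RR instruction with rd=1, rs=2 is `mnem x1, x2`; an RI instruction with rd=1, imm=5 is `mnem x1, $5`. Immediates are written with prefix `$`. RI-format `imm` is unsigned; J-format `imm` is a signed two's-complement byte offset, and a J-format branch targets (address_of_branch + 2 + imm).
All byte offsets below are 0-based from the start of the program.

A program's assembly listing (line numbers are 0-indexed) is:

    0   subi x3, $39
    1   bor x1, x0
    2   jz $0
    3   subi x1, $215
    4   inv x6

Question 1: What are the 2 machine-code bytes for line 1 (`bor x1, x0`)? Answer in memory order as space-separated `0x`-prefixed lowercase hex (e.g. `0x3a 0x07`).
1. bor fields op=0x1d:5|rd=1:3|rs=0:3|pad=0:5 → word e900h → e9 00

0xe9 0x00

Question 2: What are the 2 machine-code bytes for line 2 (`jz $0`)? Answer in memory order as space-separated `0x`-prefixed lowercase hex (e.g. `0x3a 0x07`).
2. jz fields op=0x14:5|imm=0:11 → word a000h → a0 00

0xa0 0x00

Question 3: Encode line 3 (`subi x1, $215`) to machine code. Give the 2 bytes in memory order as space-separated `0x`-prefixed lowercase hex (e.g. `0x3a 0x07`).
0x19 0xd7

3. subi fields op=0x3:5|rd=1:3|imm=215:8 → word 19d7h → 19 d7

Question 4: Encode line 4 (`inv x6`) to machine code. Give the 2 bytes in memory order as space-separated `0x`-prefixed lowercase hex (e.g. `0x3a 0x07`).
0x66 0x00

line 4 (inv): pack op=0xc:5|rd=6:3|pad=0:8 = 0x6600; big→ 66 00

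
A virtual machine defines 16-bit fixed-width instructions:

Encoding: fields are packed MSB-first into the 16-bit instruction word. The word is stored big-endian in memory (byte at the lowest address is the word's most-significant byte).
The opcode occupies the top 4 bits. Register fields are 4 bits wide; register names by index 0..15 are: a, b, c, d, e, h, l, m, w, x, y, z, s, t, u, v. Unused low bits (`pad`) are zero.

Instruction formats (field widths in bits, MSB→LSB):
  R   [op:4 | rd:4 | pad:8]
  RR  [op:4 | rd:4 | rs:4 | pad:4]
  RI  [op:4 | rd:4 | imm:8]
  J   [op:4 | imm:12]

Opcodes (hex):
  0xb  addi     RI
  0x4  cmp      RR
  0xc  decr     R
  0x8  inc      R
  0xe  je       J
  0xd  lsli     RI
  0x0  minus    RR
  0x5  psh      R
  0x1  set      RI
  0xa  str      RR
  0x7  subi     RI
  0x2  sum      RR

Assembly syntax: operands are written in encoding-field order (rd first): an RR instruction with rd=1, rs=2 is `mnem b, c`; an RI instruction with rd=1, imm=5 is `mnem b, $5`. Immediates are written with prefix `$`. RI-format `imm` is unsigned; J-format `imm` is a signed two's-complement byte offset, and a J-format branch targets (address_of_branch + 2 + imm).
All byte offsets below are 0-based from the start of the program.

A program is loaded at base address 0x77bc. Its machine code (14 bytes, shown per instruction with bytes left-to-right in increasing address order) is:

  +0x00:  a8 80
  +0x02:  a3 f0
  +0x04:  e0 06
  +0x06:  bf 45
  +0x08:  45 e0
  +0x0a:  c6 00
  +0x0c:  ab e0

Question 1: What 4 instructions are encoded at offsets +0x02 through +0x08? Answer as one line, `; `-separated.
off 0x02: read a3 f0 as big → 0xa3f0
  opcode bits[15:12]=0xa: str/RR
  [11:8] rd=3 = d
  [7:4] rs=15 = v
off 0x04: read e0 06 as big → 0xe006
  opcode bits[15:12]=0xe: je/J
  [11:0] imm=6 = $6
off 0x06: read bf 45 as big → 0xbf45
  opcode bits[15:12]=0xb: addi/RI
  [11:8] rd=15 = v
  [7:0] imm=69 = $69
off 0x08: read 45 e0 as big → 0x45e0
  opcode bits[15:12]=0x4: cmp/RR
  [11:8] rd=5 = h
  [7:4] rs=14 = u

str d, v; je $6; addi v, $69; cmp h, u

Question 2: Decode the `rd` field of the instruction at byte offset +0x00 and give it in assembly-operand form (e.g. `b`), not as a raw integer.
@+00  big-endian(a8 80) = 0xa880
  opcode bits[15:12]=0xa: str/RR
  rd: (w>>8)&0xf=0x8 → w
  rs: (w>>4)&0xf=0x8 → w

w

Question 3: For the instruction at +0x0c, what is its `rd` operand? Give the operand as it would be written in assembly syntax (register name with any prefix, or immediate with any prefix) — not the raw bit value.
z

+0x0c: ab e0 ⇒ word 0xabe0 (big)
  top 4b → 0xa → str [RR]
  [11:8] rd=11 = z
  [7:4] rs=14 = u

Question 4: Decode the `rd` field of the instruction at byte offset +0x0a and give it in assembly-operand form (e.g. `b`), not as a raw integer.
[0a] c6 00 → 0xc600
  top 4b → 0xc → decr [R]
  rd: (w>>8)&0xf=0x6 → l

l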